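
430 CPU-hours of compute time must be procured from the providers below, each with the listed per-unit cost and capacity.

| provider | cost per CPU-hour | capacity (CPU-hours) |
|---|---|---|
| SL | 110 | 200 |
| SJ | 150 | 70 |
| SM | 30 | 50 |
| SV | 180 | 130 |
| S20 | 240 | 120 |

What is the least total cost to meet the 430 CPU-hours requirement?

Fill from the cheapest provider first.
SM at 30: take all 50 CPU-hours — 380 still needed.
Take 200 from SL at 110 — need 180 more.
Take 70 from SJ at 150 — need 110 more.
SV (180): take the remaining 110 — done.
S20: unused.
Cost = 50×30 + 200×110 + 70×150 + 110×180 = 53800.

53800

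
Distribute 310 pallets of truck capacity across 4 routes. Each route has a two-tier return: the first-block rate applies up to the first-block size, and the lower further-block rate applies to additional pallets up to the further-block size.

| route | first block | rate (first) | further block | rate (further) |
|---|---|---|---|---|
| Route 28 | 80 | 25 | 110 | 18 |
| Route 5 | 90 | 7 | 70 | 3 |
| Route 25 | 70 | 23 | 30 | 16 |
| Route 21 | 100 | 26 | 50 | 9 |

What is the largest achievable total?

7290

Treat each block as its own option and order by rate: Route 21/first 26 > Route 28/first 25 > Route 25/first 23 > Route 28/second 18 > Route 25/second 16 > Route 21/second 9 > Route 5/first 7 > Route 5/second 3.
Route 21 first at 26: fill all 100 — 210 left.
Route 28 first at 25: fill all 80 — 130 left.
Route 25 first at 23: fill all 70 — 60 left.
60 remain; put them into Route 28 second at 18.
Total = 26×100 + 25×80 + 23×70 + 18×60 = 7290.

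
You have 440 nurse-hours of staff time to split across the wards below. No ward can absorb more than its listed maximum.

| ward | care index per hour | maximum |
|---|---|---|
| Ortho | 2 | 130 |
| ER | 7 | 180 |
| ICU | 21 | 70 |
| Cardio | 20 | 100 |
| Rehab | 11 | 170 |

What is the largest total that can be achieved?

6040

Order the wards by care index per hour: ICU 21 > Cardio 20 > Rehab 11 > ER 7 > Ortho 2.
ICU: +70 to 70 (cap) ; 370 left.
Cardio takes 100 to reach its cap of 100 ; 270 left.
Give Rehab 170 to hit its cap of 170 ; 100 left.
ER: +100 (room for 180) → 100. Pool exhausted.
Total = 7×100 + 21×70 + 20×100 + 11×170 = 6040.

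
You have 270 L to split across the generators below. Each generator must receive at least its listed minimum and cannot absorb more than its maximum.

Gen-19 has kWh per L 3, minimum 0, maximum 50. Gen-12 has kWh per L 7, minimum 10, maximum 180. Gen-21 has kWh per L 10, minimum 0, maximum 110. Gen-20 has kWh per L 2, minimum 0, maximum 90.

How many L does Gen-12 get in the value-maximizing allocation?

Meeting every minimum uses 0+10+0+0 = 10 L, leaving 260.
Order the generators by kWh per L: Gen-21 10 > Gen-12 7 > Gen-19 3 > Gen-20 2.
Gen-21: +110 to 110 (cap) — 150 left.
Gen-12: +150 (room for 170) → 160. Pool exhausted.

160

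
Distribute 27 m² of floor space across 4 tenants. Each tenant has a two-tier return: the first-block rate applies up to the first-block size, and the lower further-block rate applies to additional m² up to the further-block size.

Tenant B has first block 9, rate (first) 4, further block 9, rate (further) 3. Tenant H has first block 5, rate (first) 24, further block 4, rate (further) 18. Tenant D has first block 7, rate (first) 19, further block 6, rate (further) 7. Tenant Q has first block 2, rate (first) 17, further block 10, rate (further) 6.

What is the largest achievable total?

419

Rank every tier by rate: Tenant H/first 24 > Tenant D/first 19 > Tenant H/second 18 > Tenant Q/first 17 > Tenant D/second 7 > Tenant Q/second 6 > Tenant B/first 4 > Tenant B/second 3.
Tenant H/first (24): +5 ; 22 left.
Tenant D/first (19): +7 ; 15 left.
Tenant H/second (18): +4 ; 11 left.
Tenant Q/first (17): +2 ; 9 left.
Tenant D second at 7: fill all 6 ; 3 left.
3 remain; put them into Tenant Q second at 6.
Total = 24×5 + 19×7 + 18×4 + 17×2 + 7×6 + 6×3 = 419.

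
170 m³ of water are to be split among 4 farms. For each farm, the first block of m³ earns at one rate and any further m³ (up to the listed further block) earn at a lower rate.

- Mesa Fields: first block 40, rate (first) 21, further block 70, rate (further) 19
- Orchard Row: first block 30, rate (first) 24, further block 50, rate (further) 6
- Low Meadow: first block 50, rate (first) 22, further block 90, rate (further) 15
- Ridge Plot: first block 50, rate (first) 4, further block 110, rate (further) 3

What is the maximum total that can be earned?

Order all 8 blocks by rate: Orchard Row/tier1 24 > Low Meadow/tier1 22 > Mesa Fields/tier1 21 > Mesa Fields/tier2 19 > Low Meadow/tier2 15 > Orchard Row/tier2 6 > Ridge Plot/tier1 4 > Ridge Plot/tier2 3.
Orchard Row/tier1 (24): +30 — 140 left.
Low Meadow tier1 at 22: fill all 50 — 90 left.
Fill Mesa Fields tier1 block (40 at 21) — 50 left.
Mesa Fields/tier2: +50 of 70 at 19; pool empty.
Total = 24×30 + 22×50 + 21×40 + 19×50 = 3610.

3610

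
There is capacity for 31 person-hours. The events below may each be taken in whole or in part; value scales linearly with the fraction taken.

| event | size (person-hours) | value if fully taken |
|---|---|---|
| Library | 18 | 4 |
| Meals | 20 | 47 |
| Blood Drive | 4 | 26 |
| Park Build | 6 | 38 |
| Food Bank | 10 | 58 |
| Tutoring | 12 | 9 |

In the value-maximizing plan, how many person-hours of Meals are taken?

11

Rank by value-to-size ratio: Blood Drive 26/4≈6.5, Park Build 38/6≈6.33, Food Bank 58/10≈5.8, Meals 47/20≈2.35, Tutoring 9/12≈0.75, Library 4/18≈0.222.
All 4 person-hours of Blood Drive fit (value 26) ; 27 remain.
Park Build: take in full, 6 person-hours for value 38 ; 21 left.
Take all of Food Bank (10 person-hours, value 58) ; 11 person-hours left.
Only 11 person-hours remain; take 11/20 of Meals for value 47×11/20 = 25.85.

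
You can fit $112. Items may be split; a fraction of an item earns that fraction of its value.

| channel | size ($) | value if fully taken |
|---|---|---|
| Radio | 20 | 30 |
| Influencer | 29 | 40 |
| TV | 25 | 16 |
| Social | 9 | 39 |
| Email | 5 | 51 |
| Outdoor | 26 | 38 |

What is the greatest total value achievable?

Best value per unit of size first: Email 51/5≈10.2, Social 39/9≈4.33, Radio 30/20≈1.5, Outdoor 38/26≈1.46, Influencer 40/29≈1.38, TV 16/25≈0.64.
All 5 $ of Email fit (value 51) ; 107 remain.
Social: take in full, 9 $ for value 39 ; 98 left.
Take all of Radio (20 $, value 30) ; 78 $ left.
Take all of Outdoor (26 $, value 38) ; 52 $ left.
All 29 $ of Influencer fit (value 40) ; 23 remain.
Fill the last 23 $ with part of TV: 23/25 of it earns 14.72.
Total value = 212.72.

212.72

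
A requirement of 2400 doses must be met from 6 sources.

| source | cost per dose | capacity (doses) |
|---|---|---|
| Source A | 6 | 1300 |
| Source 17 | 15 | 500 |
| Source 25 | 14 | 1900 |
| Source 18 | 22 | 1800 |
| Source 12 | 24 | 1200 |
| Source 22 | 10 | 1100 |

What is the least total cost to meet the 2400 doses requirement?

Use sources in increasing cost order.
Source A at 6: take all 1300 doses — 1100 still needed.
Take 1100 from Source 22 at 10 — need 0 more.
Source 25, Source 17, Source 18, Source 12: unused.
Cost = 1300×6 + 1100×10 = 18800.

18800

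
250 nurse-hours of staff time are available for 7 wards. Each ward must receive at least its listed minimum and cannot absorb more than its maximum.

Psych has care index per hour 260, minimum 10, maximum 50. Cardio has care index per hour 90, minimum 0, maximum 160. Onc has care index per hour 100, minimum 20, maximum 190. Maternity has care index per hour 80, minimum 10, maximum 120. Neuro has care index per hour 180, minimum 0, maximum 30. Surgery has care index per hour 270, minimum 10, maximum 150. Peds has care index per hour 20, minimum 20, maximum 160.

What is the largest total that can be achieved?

Meeting every minimum uses 10+0+20+10+0+10+20 = 70 nurse-hours, leaving 180.
Rank by care index per hour: Surgery 270 > Psych 260 > Neuro 180 > Onc 100 > Cardio 90 > Maternity 80 > Peds 20.
Surgery: +140 to 150 (cap) → 40 left.
Psych: +40 to 50 (cap) → 0 left.
Total = 260×50 + 100×20 + 80×10 + 270×150 + 20×20 = 56700.

56700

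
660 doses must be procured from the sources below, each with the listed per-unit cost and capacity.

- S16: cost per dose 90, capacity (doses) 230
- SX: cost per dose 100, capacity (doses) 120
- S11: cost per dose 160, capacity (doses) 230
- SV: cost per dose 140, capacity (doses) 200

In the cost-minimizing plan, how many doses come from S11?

Cheapest first:
S16 (90): use full 230 → 430 doses to go.
Take 120 from SX at 100 → need 310 more.
Take 200 from SV at 140 → need 110 more.
Take 110 from S11 at 160 to finish.

110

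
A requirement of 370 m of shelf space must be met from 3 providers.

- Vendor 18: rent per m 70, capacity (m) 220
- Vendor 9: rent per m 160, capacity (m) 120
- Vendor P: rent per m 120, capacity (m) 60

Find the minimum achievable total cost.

Cheapest first:
Vendor 18 (70): use full 220 — 150 m to go.
Take 60 from Vendor P at 120 — need 90 more.
Vendor 9 (160): take the remaining 90 — done.
Cost = 220×70 + 60×120 + 90×160 = 37000.

37000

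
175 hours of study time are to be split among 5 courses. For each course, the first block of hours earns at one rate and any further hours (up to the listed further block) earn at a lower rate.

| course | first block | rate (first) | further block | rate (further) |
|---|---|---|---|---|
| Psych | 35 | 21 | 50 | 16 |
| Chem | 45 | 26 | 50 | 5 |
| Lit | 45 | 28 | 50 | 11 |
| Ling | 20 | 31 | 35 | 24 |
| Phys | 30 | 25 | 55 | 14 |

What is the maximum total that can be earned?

4640

Treat each block as its own option and order by rate: Ling/first 31 > Lit/first 28 > Chem/first 26 > Phys/first 25 > Ling/second 24 > Psych/first 21 > Psych/second 16 > Phys/second 14 > Lit/second 11 > Chem/second 5.
Ling/first (31): +20 → 155 left.
Fill Lit first block (45 at 28) → 110 left.
Chem/first (26): +45 → 65 left.
Fill Phys first block (30 at 25) → 35 left.
Fill Ling second block (35 at 24) → 0 left.
Total = 31×20 + 28×45 + 26×45 + 25×30 + 24×35 = 4640.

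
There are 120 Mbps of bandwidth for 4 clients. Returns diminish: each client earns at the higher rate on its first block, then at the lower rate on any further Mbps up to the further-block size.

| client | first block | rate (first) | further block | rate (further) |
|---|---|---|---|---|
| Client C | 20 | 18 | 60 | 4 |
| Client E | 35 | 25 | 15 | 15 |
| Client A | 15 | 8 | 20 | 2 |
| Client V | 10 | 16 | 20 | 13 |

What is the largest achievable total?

2020

Rank every tier by rate: Client E/tier1 25 > Client C/tier1 18 > Client V/tier1 16 > Client E/tier2 15 > Client V/tier2 13 > Client A/tier1 8 > Client C/tier2 4 > Client A/tier2 2.
Client E/tier1 (25): +35 — 85 left.
Client C tier1 at 18: fill all 20 — 65 left.
Client V/tier1 (16): +10 — 55 left.
Fill Client E tier2 block (15 at 15) — 40 left.
Client V/tier2 (13): +20 — 20 left.
Fill Client A tier1 block (15 at 8) — 5 left.
Client C/tier2: +5 of 60 at 4; pool empty.
Total = 25×35 + 18×20 + 16×10 + 15×15 + 13×20 + 8×15 + 4×5 = 2020.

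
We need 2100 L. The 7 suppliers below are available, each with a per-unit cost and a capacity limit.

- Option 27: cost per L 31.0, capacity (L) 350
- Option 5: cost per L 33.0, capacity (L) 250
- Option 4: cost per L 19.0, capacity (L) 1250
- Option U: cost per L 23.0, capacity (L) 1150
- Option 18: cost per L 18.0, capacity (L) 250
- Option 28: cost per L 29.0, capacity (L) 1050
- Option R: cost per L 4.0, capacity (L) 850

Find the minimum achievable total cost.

26900

Cheapest first:
Take 850 from Option R at 4.0 ; need 1250 more.
Option 18 at 18.0: take all 250 L ; 1000 still needed.
Option 4 at 19.0: take 1000 of its 1250 ; requirement met.
Option U, Option 28, Option 27, Option 5: unused.
Cost = 850×4.0 + 250×18.0 + 1000×19.0 = 26900.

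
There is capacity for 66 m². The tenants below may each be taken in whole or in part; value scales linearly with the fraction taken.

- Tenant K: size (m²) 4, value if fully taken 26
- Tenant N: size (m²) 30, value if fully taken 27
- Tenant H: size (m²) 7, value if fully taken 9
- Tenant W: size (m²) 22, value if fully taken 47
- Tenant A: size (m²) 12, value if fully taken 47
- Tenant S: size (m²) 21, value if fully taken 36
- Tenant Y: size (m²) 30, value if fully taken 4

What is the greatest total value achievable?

165

Best value per unit of size first: Tenant K 26/4≈6.5, Tenant A 47/12≈3.92, Tenant W 47/22≈2.14, Tenant S 36/21≈1.71, Tenant H 9/7≈1.29, Tenant N 27/30≈0.9, Tenant Y 4/30≈0.133.
All 4 m² of Tenant K fit (value 26) — 62 remain.
All 12 m² of Tenant A fit (value 47) — 50 remain.
Tenant W: take in full, 22 m² for value 47 — 28 left.
Tenant S: take in full, 21 m² for value 36 — 7 left.
All 7 m² of Tenant H fit (value 9) — 0 remain.
Total value = 165.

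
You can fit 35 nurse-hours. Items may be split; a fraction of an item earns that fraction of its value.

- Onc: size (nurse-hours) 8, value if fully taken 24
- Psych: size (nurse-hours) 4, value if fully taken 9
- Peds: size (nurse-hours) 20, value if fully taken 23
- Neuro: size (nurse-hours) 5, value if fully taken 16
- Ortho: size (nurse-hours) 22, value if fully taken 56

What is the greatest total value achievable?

Best value per unit of size first: Neuro 16/5≈3.2, Onc 24/8≈3, Ortho 56/22≈2.55, Psych 9/4≈2.25, Peds 23/20≈1.15.
Take all of Neuro (5 nurse-hours, value 16) ; 30 nurse-hours left.
All 8 nurse-hours of Onc fit (value 24) ; 22 remain.
All 22 nurse-hours of Ortho fit (value 56) ; 0 remain.
Total value = 96.

96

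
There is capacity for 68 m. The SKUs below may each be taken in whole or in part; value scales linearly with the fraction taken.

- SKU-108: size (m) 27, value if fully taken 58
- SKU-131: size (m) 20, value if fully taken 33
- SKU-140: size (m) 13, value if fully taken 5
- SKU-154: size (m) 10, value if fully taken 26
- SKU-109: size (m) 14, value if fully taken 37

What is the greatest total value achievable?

Best value per unit of size first: SKU-109 37/14≈2.64, SKU-154 26/10≈2.6, SKU-108 58/27≈2.15, SKU-131 33/20≈1.65, SKU-140 5/13≈0.385.
Take all of SKU-109 (14 m, value 37) → 54 m left.
Take all of SKU-154 (10 m, value 26) → 44 m left.
All 27 m of SKU-108 fit (value 58) → 17 remain.
Only 17 m remain; take 17/20 of SKU-131 for value 33×17/20 = 28.05.
Total value = 149.05.

149.05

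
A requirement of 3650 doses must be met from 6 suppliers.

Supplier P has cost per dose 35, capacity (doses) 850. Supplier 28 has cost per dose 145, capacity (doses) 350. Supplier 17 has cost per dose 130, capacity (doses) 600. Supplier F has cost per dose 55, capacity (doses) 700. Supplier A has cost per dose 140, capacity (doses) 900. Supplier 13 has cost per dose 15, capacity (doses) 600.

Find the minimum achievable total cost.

281250

Fill from the cheapest supplier first.
Supplier 13 at 15: take all 600 doses ; 3050 still needed.
Supplier P (35): use full 850 ; 2200 doses to go.
Supplier F (55): use full 700 ; 1500 doses to go.
Supplier 17 (130): use full 600 ; 900 doses to go.
Supplier A at 140: take all 900 doses ; 0 still needed.
Supplier 28: unused.
Cost = 600×15 + 850×35 + 700×55 + 600×130 + 900×140 = 281250.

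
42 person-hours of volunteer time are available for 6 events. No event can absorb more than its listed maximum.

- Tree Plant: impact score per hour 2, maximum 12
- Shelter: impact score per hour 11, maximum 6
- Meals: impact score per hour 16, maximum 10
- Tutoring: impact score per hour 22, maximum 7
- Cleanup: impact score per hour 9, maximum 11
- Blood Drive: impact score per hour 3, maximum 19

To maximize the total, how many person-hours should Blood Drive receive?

Order the events by impact score per hour: Tutoring 22 > Meals 16 > Shelter 11 > Cleanup 9 > Blood Drive 3 > Tree Plant 2.
Tutoring takes 7 to reach its cap of 7 ; 35 left.
Give Meals 10 to hit its cap of 10 ; 25 left.
Give Shelter 6 to hit its cap of 6 ; 19 left.
Cleanup takes 11 to reach its cap of 11 ; 8 left.
Only 8 left; Blood Drive takes them to reach 8.

8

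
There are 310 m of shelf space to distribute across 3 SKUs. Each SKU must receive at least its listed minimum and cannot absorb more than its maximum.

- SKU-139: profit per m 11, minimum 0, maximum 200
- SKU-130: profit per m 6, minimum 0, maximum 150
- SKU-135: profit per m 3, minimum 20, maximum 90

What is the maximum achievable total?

2800

Meeting every minimum uses 0+0+20 = 20 m, leaving 290.
Rank by profit per m: SKU-139 11 > SKU-130 6 > SKU-135 3.
Give SKU-139 200 more to hit its cap of 200 → 90 left.
Only 90 left; SKU-130 takes them to reach 90.
Total = 11×200 + 6×90 + 3×20 = 2800.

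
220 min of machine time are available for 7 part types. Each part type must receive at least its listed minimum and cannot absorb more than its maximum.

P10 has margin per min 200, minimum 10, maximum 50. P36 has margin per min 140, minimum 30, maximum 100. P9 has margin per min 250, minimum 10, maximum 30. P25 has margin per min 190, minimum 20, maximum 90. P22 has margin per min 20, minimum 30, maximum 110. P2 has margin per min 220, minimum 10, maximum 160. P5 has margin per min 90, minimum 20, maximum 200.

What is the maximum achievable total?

37500

Meeting every minimum uses 10+30+10+20+30+10+20 = 130 min, leaving 90.
Rank by margin per min: P9 250 > P2 220 > P10 200 > P25 190 > P36 140 > P5 90 > P22 20.
P9: +20 to 30 (cap) — 70 left.
Only 70 left; P2 takes them to reach 80.
Total = 200×10 + 140×30 + 250×30 + 190×20 + 20×30 + 220×80 + 90×20 = 37500.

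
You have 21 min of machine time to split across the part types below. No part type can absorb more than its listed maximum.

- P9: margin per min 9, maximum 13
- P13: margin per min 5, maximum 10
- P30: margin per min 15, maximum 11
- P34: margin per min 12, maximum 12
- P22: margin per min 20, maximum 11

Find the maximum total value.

Rank by margin per min: P22 20 > P30 15 > P34 12 > P9 9 > P13 5.
P22 takes 11 to reach its cap of 11 — 10 left.
P30 has room for 11 but only 10 remain, so it gets 10.
Total = 15×10 + 20×11 = 370.

370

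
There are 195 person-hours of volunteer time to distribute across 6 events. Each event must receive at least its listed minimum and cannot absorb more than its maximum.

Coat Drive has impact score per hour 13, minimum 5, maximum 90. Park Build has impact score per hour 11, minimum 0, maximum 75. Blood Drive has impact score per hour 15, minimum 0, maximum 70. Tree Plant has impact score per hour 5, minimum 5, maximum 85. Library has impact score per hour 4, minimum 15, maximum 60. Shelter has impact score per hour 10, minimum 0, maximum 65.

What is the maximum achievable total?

Meeting every minimum uses 5+0+0+5+15+0 = 25 person-hours, leaving 170.
Order the events by impact score per hour: Blood Drive 15 > Coat Drive 13 > Park Build 11 > Shelter 10 > Tree Plant 5 > Library 4.
Give Blood Drive 70 more to hit its cap of 70 ; 100 left.
Give Coat Drive 85 more to hit its cap of 90 ; 15 left.
Park Build has room for 75 more but only 15 remain, so it gets 15.
Total = 13×90 + 11×15 + 15×70 + 5×5 + 4×15 = 2470.

2470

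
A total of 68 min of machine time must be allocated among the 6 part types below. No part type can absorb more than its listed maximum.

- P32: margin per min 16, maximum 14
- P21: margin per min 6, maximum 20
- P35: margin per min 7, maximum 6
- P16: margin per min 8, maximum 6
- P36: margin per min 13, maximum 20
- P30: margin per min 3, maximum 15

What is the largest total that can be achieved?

700

Highest margin per min first: P32 16 > P36 13 > P16 8 > P35 7 > P21 6 > P30 3.
Give P32 14 to hit its cap of 14 ; 54 left.
P36 takes 20 to reach its cap of 20 ; 34 left.
Give P16 6 to hit its cap of 6 ; 28 left.
P35: +6 to 6 (cap) ; 22 left.
P21: +20 to 20 (cap) ; 2 left.
Only 2 left; P30 takes them to reach 2.
Total = 16×14 + 6×20 + 7×6 + 8×6 + 13×20 + 3×2 = 700.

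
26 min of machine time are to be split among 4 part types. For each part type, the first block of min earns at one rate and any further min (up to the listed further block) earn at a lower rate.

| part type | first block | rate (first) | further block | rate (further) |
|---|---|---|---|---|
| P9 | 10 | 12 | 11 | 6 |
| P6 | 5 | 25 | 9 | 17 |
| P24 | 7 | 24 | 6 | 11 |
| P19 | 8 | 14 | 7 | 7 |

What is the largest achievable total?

Rank every tier by rate: P6/T1 25 > P24/T1 24 > P6/T2 17 > P19/T1 14 > P9/T1 12 > P24/T2 11 > P19/T2 7 > P9/T2 6.
P6/T1 (25): +5 — 21 left.
Fill P24 T1 block (7 at 24) — 14 left.
P6 T2 at 17: fill all 9 — 5 left.
P19 T1 at 14: only 5 left, fill 5.
Total = 25×5 + 24×7 + 17×9 + 14×5 = 516.

516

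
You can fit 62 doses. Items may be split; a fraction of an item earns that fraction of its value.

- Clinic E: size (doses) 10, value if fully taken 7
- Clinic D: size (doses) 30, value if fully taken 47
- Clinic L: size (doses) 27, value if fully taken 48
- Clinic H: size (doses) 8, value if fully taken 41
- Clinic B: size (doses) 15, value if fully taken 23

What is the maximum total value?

Rank by value-to-size ratio: Clinic H 41/8≈5.12, Clinic L 48/27≈1.78, Clinic D 47/30≈1.57, Clinic B 23/15≈1.53, Clinic E 7/10≈0.7.
Take all of Clinic H (8 doses, value 41) — 54 doses left.
Take all of Clinic L (27 doses, value 48) — 27 doses left.
27 doses left: a 27/30 share of Clinic D gives 47×27/30 = 42.3.
Total value = 131.3.

131.3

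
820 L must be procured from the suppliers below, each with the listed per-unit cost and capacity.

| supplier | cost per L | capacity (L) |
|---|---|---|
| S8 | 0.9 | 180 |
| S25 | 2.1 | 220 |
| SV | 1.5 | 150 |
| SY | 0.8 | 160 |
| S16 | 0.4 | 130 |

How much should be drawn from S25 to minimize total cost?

200

Fill from the cheapest supplier first.
S16 at 0.4: take all 130 L — 690 still needed.
SY (0.8): use full 160 — 530 L to go.
S8 (0.9): use full 180 — 350 L to go.
SV at 1.5: take all 150 L — 200 still needed.
Take 200 from S25 at 2.1 to finish.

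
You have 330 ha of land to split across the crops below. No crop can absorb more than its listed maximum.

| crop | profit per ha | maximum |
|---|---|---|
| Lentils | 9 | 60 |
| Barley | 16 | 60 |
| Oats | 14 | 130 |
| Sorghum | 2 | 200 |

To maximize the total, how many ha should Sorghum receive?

80

Rank by profit per ha: Barley 16 > Oats 14 > Lentils 9 > Sorghum 2.
Barley takes 60 to reach its cap of 60 ; 270 left.
Oats takes 130 to reach its cap of 130 ; 140 left.
Lentils: +60 to 60 (cap) ; 80 left.
Sorghum has room for 200 but only 80 remain, so it gets 80.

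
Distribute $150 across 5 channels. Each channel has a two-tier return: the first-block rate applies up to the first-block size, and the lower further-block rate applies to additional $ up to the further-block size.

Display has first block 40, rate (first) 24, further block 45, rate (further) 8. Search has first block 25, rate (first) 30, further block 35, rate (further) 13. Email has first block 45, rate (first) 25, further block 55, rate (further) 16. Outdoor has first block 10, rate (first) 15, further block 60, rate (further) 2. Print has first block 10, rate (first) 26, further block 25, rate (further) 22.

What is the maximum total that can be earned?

Order all 10 blocks by rate: Search/T1 30 > Print/T1 26 > Email/T1 25 > Display/T1 24 > Print/T2 22 > Email/T2 16 > Outdoor/T1 15 > Search/T2 13 > Display/T2 8 > Outdoor/T2 2.
Search T1 at 30: fill all 25 ; 125 left.
Fill Print T1 block (10 at 26) ; 115 left.
Email/T1 (25): +45 ; 70 left.
Fill Display T1 block (40 at 24) ; 30 left.
Print T2 at 22: fill all 25 ; 5 left.
5 remain; put them into Email T2 at 16.
Total = 30×25 + 26×10 + 25×45 + 24×40 + 22×25 + 16×5 = 3725.

3725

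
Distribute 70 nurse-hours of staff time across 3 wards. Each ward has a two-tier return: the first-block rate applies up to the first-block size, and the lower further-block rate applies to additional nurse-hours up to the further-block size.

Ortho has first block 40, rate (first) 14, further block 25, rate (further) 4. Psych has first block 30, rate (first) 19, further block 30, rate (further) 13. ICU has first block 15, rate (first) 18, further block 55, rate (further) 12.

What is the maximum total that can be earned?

Treat each block as its own option and order by rate: Psych/first 19 > ICU/first 18 > Ortho/first 14 > Psych/second 13 > ICU/second 12 > Ortho/second 4.
Psych first at 19: fill all 30 ; 40 left.
ICU first at 18: fill all 15 ; 25 left.
25 remain; put them into Ortho first at 14.
Total = 19×30 + 18×15 + 14×25 = 1190.

1190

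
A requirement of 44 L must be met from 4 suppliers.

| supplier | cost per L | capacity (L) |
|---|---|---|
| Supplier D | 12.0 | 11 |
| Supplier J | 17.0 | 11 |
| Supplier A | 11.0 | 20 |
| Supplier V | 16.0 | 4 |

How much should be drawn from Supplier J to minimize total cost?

9

Use suppliers in increasing cost order.
Take 20 from Supplier A at 11.0 ; need 24 more.
Supplier D (12.0): use full 11 ; 13 L to go.
Supplier V at 16.0: take all 4 L ; 9 still needed.
Supplier J (17.0): take the remaining 9 ; done.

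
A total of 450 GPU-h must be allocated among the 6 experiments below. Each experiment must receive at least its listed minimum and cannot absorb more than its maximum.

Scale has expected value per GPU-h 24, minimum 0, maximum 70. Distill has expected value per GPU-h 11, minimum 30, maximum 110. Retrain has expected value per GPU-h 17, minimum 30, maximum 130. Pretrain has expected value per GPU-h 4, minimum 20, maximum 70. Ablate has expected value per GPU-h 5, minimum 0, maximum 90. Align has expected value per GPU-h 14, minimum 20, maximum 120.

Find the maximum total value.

6860

Meeting every minimum uses 0+30+30+20+0+20 = 100 GPU-h, leaving 350.
Order the experiments by expected value per GPU-h: Scale 24 > Retrain 17 > Align 14 > Distill 11 > Ablate 5 > Pretrain 4.
Give Scale 70 more to hit its cap of 70 → 280 left.
Retrain takes 100 more to reach its cap of 130 → 180 left.
Give Align 100 more to hit its cap of 120 → 80 left.
Distill: +80 to 110 (cap) → 0 left.
Total = 24×70 + 11×110 + 17×130 + 4×20 + 14×120 = 6860.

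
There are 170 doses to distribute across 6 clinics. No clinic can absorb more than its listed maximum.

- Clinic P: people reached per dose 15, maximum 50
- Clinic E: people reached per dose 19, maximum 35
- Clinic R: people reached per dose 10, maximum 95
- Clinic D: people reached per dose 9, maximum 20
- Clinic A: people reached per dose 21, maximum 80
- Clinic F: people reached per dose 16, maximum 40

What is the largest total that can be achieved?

Rank by people reached per dose: Clinic A 21 > Clinic E 19 > Clinic F 16 > Clinic P 15 > Clinic R 10 > Clinic D 9.
Clinic A takes 80 to reach its cap of 80 — 90 left.
Clinic E takes 35 to reach its cap of 35 — 55 left.
Give Clinic F 40 to hit its cap of 40 — 15 left.
Clinic P: +15 (room for 50) → 15. Pool exhausted.
Total = 15×15 + 19×35 + 21×80 + 16×40 = 3210.

3210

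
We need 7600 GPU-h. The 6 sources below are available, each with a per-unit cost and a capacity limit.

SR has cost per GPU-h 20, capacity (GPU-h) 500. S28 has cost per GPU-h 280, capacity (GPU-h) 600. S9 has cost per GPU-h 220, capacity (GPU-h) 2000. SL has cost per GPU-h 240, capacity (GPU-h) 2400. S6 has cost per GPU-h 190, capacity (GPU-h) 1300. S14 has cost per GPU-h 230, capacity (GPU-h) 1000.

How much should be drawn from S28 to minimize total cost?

Cheapest first:
SR at 20: take all 500 GPU-h → 7100 still needed.
S6 at 190: take all 1300 GPU-h → 5800 still needed.
S9 at 220: take all 2000 GPU-h → 3800 still needed.
S14 at 230: take all 1000 GPU-h → 2800 still needed.
SL at 240: take all 2400 GPU-h → 400 still needed.
S28 (280): take the remaining 400 → done.

400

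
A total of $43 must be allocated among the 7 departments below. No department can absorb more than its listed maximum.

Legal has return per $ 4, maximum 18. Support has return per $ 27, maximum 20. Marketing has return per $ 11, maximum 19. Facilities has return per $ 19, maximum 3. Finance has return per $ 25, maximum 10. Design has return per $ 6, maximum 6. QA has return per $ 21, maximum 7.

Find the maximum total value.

1027

Rank by return per $: Support 27 > Finance 25 > QA 21 > Facilities 19 > Marketing 11 > Design 6 > Legal 4.
Support takes 20 to reach its cap of 20 → 23 left.
Give Finance 10 to hit its cap of 10 → 13 left.
Give QA 7 to hit its cap of 7 → 6 left.
Facilities takes 3 to reach its cap of 3 → 3 left.
Marketing: +3 (room for 19) → 3. Pool exhausted.
Total = 27×20 + 11×3 + 19×3 + 25×10 + 21×7 = 1027.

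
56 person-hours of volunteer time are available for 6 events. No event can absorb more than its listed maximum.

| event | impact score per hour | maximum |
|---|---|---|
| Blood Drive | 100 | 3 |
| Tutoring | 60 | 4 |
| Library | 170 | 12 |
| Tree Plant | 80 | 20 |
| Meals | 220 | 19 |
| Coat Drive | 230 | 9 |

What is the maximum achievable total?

Rank by impact score per hour: Coat Drive 230 > Meals 220 > Library 170 > Blood Drive 100 > Tree Plant 80 > Tutoring 60.
Coat Drive takes 9 to reach its cap of 9 — 47 left.
Give Meals 19 to hit its cap of 19 — 28 left.
Library takes 12 to reach its cap of 12 — 16 left.
Blood Drive: +3 to 3 (cap) — 13 left.
Tree Plant has room for 20 but only 13 remain, so it gets 13.
Total = 100×3 + 170×12 + 80×13 + 220×19 + 230×9 = 9630.

9630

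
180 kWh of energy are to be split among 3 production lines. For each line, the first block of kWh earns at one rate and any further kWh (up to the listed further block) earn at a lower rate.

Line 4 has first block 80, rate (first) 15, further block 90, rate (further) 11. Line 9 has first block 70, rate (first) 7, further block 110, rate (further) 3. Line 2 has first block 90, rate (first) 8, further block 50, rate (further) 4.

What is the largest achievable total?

Treat each block as its own option and order by rate: Line 4/T1 15 > Line 4/T2 11 > Line 2/T1 8 > Line 9/T1 7 > Line 2/T2 4 > Line 9/T2 3.
Line 4 T1 at 15: fill all 80 → 100 left.
Fill Line 4 T2 block (90 at 11) → 10 left.
Line 2 T1 at 8: only 10 left, fill 10.
Total = 15×80 + 11×90 + 8×10 = 2270.

2270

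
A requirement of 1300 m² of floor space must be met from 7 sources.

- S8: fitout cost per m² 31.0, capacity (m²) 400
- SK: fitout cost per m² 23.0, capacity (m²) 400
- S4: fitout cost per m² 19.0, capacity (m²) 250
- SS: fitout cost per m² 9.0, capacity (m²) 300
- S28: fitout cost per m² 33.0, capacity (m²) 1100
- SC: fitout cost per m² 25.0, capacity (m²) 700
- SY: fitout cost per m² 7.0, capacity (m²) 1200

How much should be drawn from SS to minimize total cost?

Use sources in increasing cost order.
SY at 7.0: take all 1200 m² ; 100 still needed.
SS at 9.0: take 100 of its 300 ; requirement met.
S4, SK, SC, S8, S28: unused.

100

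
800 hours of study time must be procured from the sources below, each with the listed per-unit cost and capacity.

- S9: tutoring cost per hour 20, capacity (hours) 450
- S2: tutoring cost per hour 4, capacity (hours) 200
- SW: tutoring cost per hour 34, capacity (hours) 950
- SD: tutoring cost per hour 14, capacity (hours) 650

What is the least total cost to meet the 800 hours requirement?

9200

Cheapest first:
Take 200 from S2 at 4 ; need 600 more.
SD (14): take the remaining 600 ; done.
S9, SW: unused.
Cost = 200×4 + 600×14 = 9200.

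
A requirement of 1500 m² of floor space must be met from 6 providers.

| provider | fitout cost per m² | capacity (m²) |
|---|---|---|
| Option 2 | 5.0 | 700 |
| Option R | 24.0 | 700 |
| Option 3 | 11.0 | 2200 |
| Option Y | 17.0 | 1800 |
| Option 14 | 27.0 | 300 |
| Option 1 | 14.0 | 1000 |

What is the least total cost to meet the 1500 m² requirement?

12300

Use providers in increasing cost order.
Option 2 at 5.0: take all 700 m² → 800 still needed.
Option 3 at 11.0: take 800 of its 2200 → requirement met.
Option 1, Option Y, Option R, Option 14: unused.
Cost = 700×5.0 + 800×11.0 = 12300.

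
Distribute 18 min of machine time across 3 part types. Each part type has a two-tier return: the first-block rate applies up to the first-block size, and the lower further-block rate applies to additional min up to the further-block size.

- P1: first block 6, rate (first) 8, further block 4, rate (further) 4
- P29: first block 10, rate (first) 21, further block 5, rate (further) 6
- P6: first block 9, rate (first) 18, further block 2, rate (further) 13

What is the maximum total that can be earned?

354

Treat each block as its own option and order by rate: P29/first 21 > P6/first 18 > P6/second 13 > P1/first 8 > P29/second 6 > P1/second 4.
P29/first (21): +10 — 8 left.
8 remain; put them into P6 first at 18.
Total = 21×10 + 18×8 = 354.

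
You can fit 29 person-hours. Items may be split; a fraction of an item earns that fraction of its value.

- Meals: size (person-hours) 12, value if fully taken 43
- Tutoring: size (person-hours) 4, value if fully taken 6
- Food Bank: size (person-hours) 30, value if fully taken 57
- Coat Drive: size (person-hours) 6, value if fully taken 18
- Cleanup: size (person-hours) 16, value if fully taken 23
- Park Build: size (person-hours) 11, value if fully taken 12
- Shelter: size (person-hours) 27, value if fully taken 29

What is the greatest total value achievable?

Rank by value-to-size ratio: Meals 43/12≈3.58, Coat Drive 18/6≈3, Food Bank 57/30≈1.9, Tutoring 6/4≈1.5, Cleanup 23/16≈1.44, Park Build 12/11≈1.09, Shelter 29/27≈1.07.
Meals: take in full, 12 person-hours for value 43 — 17 left.
Take all of Coat Drive (6 person-hours, value 18) — 11 person-hours left.
Only 11 person-hours remain; take 11/30 of Food Bank for value 57×11/30 = 20.9.
Total value = 81.9.

81.9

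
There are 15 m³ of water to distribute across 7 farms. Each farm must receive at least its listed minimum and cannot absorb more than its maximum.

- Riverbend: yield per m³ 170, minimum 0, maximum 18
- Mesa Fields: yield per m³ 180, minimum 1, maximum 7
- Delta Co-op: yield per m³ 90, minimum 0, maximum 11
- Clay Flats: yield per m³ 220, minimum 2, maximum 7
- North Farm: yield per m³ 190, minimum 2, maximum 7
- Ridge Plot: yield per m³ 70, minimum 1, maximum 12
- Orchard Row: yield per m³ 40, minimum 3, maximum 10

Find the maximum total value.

2480

Meeting every minimum uses 0+1+0+2+2+1+3 = 9 m³, leaving 6.
Rank by yield per m³: Clay Flats 220 > North Farm 190 > Mesa Fields 180 > Riverbend 170 > Delta Co-op 90 > Ridge Plot 70 > Orchard Row 40.
Clay Flats: +5 to 7 (cap) — 1 left.
Only 1 left; North Farm takes them to reach 3.
Total = 180×1 + 220×7 + 190×3 + 70×1 + 40×3 = 2480.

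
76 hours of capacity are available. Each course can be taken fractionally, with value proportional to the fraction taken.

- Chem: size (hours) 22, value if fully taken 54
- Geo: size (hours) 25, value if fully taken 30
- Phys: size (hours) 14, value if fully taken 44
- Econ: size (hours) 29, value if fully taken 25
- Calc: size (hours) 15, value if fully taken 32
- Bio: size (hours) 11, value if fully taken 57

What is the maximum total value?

203.8

Best value per unit of size first: Bio 57/11≈5.18, Phys 44/14≈3.14, Chem 54/22≈2.45, Calc 32/15≈2.13, Geo 30/25≈1.2, Econ 25/29≈0.862.
All 11 hours of Bio fit (value 57) → 65 remain.
Take all of Phys (14 hours, value 44) → 51 hours left.
All 22 hours of Chem fit (value 54) → 29 remain.
All 15 hours of Calc fit (value 32) → 14 remain.
Only 14 hours remain; take 14/25 of Geo for value 30×14/25 = 16.8.
Total value = 203.8.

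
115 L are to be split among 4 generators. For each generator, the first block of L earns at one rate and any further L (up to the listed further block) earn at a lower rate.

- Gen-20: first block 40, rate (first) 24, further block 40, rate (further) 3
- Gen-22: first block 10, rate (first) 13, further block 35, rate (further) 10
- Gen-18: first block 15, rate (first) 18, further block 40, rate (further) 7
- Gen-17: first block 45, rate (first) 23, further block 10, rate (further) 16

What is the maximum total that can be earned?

2490

Treat each block as its own option and order by rate: Gen-20/T1 24 > Gen-17/T1 23 > Gen-18/T1 18 > Gen-17/T2 16 > Gen-22/T1 13 > Gen-22/T2 10 > Gen-18/T2 7 > Gen-20/T2 3.
Fill Gen-20 T1 block (40 at 24) — 75 left.
Gen-17/T1 (23): +45 — 30 left.
Gen-18 T1 at 18: fill all 15 — 15 left.
Gen-17 T2 at 16: fill all 10 — 5 left.
5 remain; put them into Gen-22 T1 at 13.
Total = 24×40 + 23×45 + 18×15 + 16×10 + 13×5 = 2490.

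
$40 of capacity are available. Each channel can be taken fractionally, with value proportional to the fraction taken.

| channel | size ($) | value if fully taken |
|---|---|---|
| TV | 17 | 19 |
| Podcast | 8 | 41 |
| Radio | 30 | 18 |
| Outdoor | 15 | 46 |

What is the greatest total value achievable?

106

Best value per unit of size first: Podcast 41/8≈5.12, Outdoor 46/15≈3.07, TV 19/17≈1.12, Radio 18/30≈0.6.
Take all of Podcast (8 $, value 41) — 32 $ left.
Outdoor: take in full, 15 $ for value 46 — 17 left.
Take all of TV (17 $, value 19) — 0 $ left.
Total value = 106.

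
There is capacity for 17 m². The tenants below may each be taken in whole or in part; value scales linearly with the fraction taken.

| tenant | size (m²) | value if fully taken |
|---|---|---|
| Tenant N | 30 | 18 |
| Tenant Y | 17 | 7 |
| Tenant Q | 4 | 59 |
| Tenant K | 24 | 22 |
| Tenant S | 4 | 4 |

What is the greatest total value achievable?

71.25

Best value per unit of size first: Tenant Q 59/4≈14.8, Tenant S 4/4≈1, Tenant K 22/24≈0.917, Tenant N 18/30≈0.6, Tenant Y 7/17≈0.412.
All 4 m² of Tenant Q fit (value 59) — 13 remain.
Tenant S: take in full, 4 m² for value 4 — 9 left.
9 m² left: a 9/24 share of Tenant K gives 22×9/24 = 8.25.
Total value = 71.25.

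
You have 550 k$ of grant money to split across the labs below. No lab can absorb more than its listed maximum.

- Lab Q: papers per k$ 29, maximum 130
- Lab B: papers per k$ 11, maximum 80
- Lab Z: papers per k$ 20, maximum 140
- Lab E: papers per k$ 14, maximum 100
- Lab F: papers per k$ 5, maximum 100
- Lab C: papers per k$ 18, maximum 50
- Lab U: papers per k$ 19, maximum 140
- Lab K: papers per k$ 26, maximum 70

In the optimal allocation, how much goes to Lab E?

Order the labs by papers per k$: Lab Q 29 > Lab K 26 > Lab Z 20 > Lab U 19 > Lab C 18 > Lab E 14 > Lab B 11 > Lab F 5.
Lab Q: +130 to 130 (cap) → 420 left.
Lab K takes 70 to reach its cap of 70 → 350 left.
Lab Z: +140 to 140 (cap) → 210 left.
Give Lab U 140 to hit its cap of 140 → 70 left.
Lab C: +50 to 50 (cap) → 20 left.
Lab E has room for 100 but only 20 remain, so it gets 20.

20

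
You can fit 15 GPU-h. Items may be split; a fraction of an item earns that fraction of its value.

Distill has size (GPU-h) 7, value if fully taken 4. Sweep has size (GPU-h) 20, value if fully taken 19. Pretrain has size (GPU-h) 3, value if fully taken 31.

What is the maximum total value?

42.4

Rank by value-to-size ratio: Pretrain 31/3≈10.3, Sweep 19/20≈0.95, Distill 4/7≈0.571.
Pretrain: take in full, 3 GPU-h for value 31 ; 12 left.
12 GPU-h left: a 12/20 share of Sweep gives 19×12/20 = 11.4.
Total value = 42.4.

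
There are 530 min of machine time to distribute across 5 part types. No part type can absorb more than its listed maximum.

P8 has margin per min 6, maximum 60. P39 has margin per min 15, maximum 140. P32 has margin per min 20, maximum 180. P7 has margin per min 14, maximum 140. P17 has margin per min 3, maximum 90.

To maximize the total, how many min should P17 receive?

10

Rank by margin per min: P32 20 > P39 15 > P7 14 > P8 6 > P17 3.
Give P32 180 to hit its cap of 180 — 350 left.
Give P39 140 to hit its cap of 140 — 210 left.
P7 takes 140 to reach its cap of 140 — 70 left.
P8 takes 60 to reach its cap of 60 — 10 left.
Only 10 left; P17 takes them to reach 10.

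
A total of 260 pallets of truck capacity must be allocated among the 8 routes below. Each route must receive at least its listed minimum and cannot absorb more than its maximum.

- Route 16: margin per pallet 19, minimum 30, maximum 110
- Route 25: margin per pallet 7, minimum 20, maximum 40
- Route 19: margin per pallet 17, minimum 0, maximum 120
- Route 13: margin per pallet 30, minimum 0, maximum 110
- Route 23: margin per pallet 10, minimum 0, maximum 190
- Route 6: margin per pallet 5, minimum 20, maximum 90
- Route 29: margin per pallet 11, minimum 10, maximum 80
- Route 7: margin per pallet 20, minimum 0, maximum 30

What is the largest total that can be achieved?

5580

Meeting every minimum uses 30+20+0+0+0+20+10+0 = 80 pallets, leaving 180.
Order the routes by margin per pallet: Route 13 30 > Route 7 20 > Route 16 19 > Route 19 17 > Route 29 11 > Route 23 10 > Route 25 7 > Route 6 5.
Route 13 takes 110 more to reach its cap of 110 → 70 left.
Route 7: +30 to 30 (cap) → 40 left.
Route 16 has room for 80 more but only 40 remain, so it gets 70.
Total = 19×70 + 7×20 + 30×110 + 5×20 + 11×10 + 20×30 = 5580.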